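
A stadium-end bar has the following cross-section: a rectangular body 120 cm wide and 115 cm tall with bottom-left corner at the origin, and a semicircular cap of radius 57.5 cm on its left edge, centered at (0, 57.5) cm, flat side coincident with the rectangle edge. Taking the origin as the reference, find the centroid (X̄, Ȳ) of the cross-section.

X̄ = 36.92 cm, Ȳ = 57.50 cm

rectangular body: A = 120 × 115 = 13800.00, centroid at (60.00, 57.50).
semicircular end: A = ½π·57.5² = 5193.45, centroid at (-24.40, 57.50).
ΣA = 18993.45 cm²
ΣAX̄ = (13800.00)(60.00) + (5193.45)(-24.40) = 701260.42 cm³
ΣAȲ = (13800.00)(57.50) + (5193.45)(57.50) = 1092123.11 cm³
X̄ = 701260.42 / 18993.45 = 36.92 cm
Ȳ = 1092123.11 / 18993.45 = 57.50 cm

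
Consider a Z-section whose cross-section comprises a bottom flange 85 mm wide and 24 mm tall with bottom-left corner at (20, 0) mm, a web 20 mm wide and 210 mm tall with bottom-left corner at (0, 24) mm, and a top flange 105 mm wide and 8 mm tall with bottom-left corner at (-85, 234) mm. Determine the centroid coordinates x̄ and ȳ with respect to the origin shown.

x̄ = 20.08 mm, ȳ = 108.22 mm

bottom flange: A = 85 × 24 = 2040.00, centroid at (62.50, 12.00).
web: A = 20 × 210 = 4200.00, centroid at (10.00, 129.00).
top flange: A = 105 × 8 = 840.00, centroid at (-32.50, 238.00).
ΣA = 7080.00 mm², ΣAx̄ = 142200.00 mm³, ΣAȳ = 766200.00 mm³.
x̄ = 142200.00/7080.00 = 20.08 mm; ȳ = 766200.00/7080.00 = 108.22 mm.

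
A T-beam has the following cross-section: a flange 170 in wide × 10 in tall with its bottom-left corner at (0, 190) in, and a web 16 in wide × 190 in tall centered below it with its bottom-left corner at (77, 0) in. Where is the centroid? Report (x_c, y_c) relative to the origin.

Part | A | x̄ᵢ | ȳᵢ | A·x̄ᵢ | A·ȳᵢ
web | 3040.00 | 85.00 | 95.00 | 258400.00 | 288800.00
flange | 1700.00 | 85.00 | 195.00 | 144500.00 | 331500.00
Σ | 4740.00 |  |  | 402900.00 | 620300.00
x_c = 402900.00 / 4740.00 = 85.00 in
y_c = 620300.00 / 4740.00 = 130.86 in

x_c = 85.00 in, y_c = 130.86 in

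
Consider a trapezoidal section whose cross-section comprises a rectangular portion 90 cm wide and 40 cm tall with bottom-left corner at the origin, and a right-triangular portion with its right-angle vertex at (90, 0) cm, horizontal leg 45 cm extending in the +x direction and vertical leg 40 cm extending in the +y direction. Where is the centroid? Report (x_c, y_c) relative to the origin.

rectangular portion: A = 90 × 40 = 3600.00, centroid at (45.00, 20.00).
triangular portion: A = ½·45·40 = 900.00, centroid at (105.00, 13.33).
ΣA = 4500.00 cm²
ΣAx_c = (3600.00)(45.00) + (900.00)(105.00) = 256500.00 cm³
ΣAy_c = (3600.00)(20.00) + (900.00)(13.33) = 84000.00 cm³
x_c = 256500.00 / 4500.00 = 57.00 cm
y_c = 84000.00 / 4500.00 = 18.67 cm

x_c = 57.00 cm, y_c = 18.67 cm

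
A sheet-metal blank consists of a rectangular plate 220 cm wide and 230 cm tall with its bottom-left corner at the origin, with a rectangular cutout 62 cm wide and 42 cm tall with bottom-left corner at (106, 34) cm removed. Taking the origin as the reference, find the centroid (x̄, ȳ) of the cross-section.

x̄ = 108.54 cm, ȳ = 118.26 cm

Part | A | x̄ᵢ | ȳᵢ | A·x̄ᵢ | A·ȳᵢ
plate | 50600.00 | 110.00 | 115.00 | 5566000.00 | 5819000.00
hole | -2604.00 | 137.00 | 55.00 | -356748.00 | -143220.00
Σ | 47996.00 |  |  | 5209252.00 | 5675780.00
x̄ = 5209252.00 / 47996.00 = 108.54 cm
ȳ = 5675780.00 / 47996.00 = 118.26 cm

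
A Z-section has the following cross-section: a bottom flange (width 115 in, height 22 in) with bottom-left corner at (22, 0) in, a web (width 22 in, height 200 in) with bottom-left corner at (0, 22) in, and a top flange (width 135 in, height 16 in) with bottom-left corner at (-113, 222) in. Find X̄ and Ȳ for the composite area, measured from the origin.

X̄ = 16.64 in, Ȳ = 116.77 in

bottom flange: A = 115 × 22 = 2530.00, centroid at (79.50, 11.00).
web: A = 22 × 200 = 4400.00, centroid at (11.00, 122.00).
top flange: A = 135 × 16 = 2160.00, centroid at (-45.50, 230.00).
ΣA = 9090.00 in²
ΣAX̄ = (2530.00)(79.50) + (4400.00)(11.00) + (2160.00)(-45.50) = 151255.00 in³
ΣAȲ = (2530.00)(11.00) + (4400.00)(122.00) + (2160.00)(230.00) = 1061430.00 in³
X̄ = 151255.00 / 9090.00 = 16.64 in
Ȳ = 1061430.00 / 9090.00 = 116.77 in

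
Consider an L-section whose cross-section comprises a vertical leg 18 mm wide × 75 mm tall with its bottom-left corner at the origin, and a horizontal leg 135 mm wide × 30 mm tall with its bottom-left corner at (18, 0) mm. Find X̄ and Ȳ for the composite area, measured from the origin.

X̄ = 66.38 mm, Ȳ = 20.62 mm

vertical leg: A = 18 × 75 = 1350.00, centroid at (9.00, 37.50).
horizontal leg: A = 135 × 30 = 4050.00, centroid at (85.50, 15.00).
ΣA = 5400.00 mm², ΣAX̄ = 358425.00 mm³, ΣAȲ = 111375.00 mm³.
X̄ = 358425.00/5400.00 = 66.38 mm; Ȳ = 111375.00/5400.00 = 20.62 mm.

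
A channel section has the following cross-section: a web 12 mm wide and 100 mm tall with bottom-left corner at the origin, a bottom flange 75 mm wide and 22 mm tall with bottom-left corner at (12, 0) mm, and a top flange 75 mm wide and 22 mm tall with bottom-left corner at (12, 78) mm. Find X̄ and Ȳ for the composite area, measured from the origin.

web: A = 12 × 100 = 1200.00, centroid at (6.00, 50.00).
bottom flange: A = 75 × 22 = 1650.00, centroid at (49.50, 11.00).
top flange: A = 75 × 22 = 1650.00, centroid at (49.50, 89.00).
ΣA = 4500.00 mm²
ΣAX̄ = (1200.00)(6.00) + (1650.00)(49.50) + (1650.00)(49.50) = 170550.00 mm³
ΣAȲ = (1200.00)(50.00) + (1650.00)(11.00) + (1650.00)(89.00) = 225000.00 mm³
X̄ = 170550.00 / 4500.00 = 37.90 mm
Ȳ = 225000.00 / 4500.00 = 50.00 mm

X̄ = 37.90 mm, Ȳ = 50.00 mm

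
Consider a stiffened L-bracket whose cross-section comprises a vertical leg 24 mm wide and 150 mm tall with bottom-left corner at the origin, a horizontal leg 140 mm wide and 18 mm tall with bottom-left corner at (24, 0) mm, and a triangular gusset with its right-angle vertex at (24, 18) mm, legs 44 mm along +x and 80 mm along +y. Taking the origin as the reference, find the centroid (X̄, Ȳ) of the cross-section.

X̄ = 44.18 mm, Ȳ = 47.12 mm

vertical leg: A = 24 × 150 = 3600.00, centroid at (12.00, 75.00).
horizontal leg: A = 140 × 18 = 2520.00, centroid at (94.00, 9.00).
gusset: A = ½·44·80 = 1760.00, centroid at (38.67, 44.67).
ΣA = 7880.00 mm²
ΣAX̄ = (3600.00)(12.00) + (2520.00)(94.00) + (1760.00)(38.67) = 348133.33 mm³
ΣAȲ = (3600.00)(75.00) + (2520.00)(9.00) + (1760.00)(44.67) = 371293.33 mm³
X̄ = 348133.33 / 7880.00 = 44.18 mm
Ȳ = 371293.33 / 7880.00 = 47.12 mm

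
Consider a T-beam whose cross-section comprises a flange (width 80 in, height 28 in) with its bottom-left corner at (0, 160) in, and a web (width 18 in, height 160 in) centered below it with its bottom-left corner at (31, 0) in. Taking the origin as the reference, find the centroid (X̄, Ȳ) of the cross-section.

X̄ = 40.00 in, Ȳ = 121.12 in

Part | A | x̄ᵢ | ȳᵢ | A·x̄ᵢ | A·ȳᵢ
web | 2880.00 | 40.00 | 80.00 | 115200.00 | 230400.00
flange | 2240.00 | 40.00 | 174.00 | 89600.00 | 389760.00
Σ | 5120.00 |  |  | 204800.00 | 620160.00
X̄ = 204800.00 / 5120.00 = 40.00 in
Ȳ = 620160.00 / 5120.00 = 121.12 in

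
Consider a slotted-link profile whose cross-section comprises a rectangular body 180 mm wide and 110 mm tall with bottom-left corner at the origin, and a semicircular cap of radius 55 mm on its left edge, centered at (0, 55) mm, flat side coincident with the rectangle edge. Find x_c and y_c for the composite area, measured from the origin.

x_c = 68.06 mm, y_c = 55.00 mm

rectangular body: A = 180 × 110 = 19800.00, centroid at (90.00, 55.00).
semicircular end: A = ½π·55² = 4751.66, centroid at (-23.34, 55.00).
ΣA = 24551.66 mm²
ΣAx_c = (19800.00)(90.00) + (4751.66)(-23.34) = 1671083.33 mm³
ΣAy_c = (19800.00)(55.00) + (4751.66)(55.00) = 1350341.24 mm³
x_c = 1671083.33 / 24551.66 = 68.06 mm
y_c = 1350341.24 / 24551.66 = 55.00 mm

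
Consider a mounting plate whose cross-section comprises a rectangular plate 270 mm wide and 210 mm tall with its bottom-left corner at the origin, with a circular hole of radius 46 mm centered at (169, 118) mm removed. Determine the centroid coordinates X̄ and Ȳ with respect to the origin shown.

plate: A = 270 × 210 = 56700.00, centroid at (135.00, 105.00).
hole: A = −π·46² = -6647.61, centroid at (169.00, 118.00).
ΣA = 50052.39 mm², ΣAX̄ = 6531053.90 mm³, ΣAȲ = 5169082.01 mm³.
X̄ = 6531053.90/50052.39 = 130.48 mm; Ȳ = 5169082.01/50052.39 = 103.27 mm.

X̄ = 130.48 mm, Ȳ = 103.27 mm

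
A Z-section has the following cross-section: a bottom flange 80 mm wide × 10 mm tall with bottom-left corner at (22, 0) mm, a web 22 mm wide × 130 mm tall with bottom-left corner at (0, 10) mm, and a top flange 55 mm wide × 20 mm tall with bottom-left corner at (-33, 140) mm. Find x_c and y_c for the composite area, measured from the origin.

x_c = 15.76 mm, y_c = 80.57 mm

Part | A | x̄ᵢ | ȳᵢ | A·x̄ᵢ | A·ȳᵢ
bottom flange | 800.00 | 62.00 | 5.00 | 49600.00 | 4000.00
web | 2860.00 | 11.00 | 75.00 | 31460.00 | 214500.00
top flange | 1100.00 | -5.50 | 150.00 | -6050.00 | 165000.00
Σ | 4760.00 |  |  | 75010.00 | 383500.00
x_c = 75010.00 / 4760.00 = 15.76 mm
y_c = 383500.00 / 4760.00 = 80.57 mm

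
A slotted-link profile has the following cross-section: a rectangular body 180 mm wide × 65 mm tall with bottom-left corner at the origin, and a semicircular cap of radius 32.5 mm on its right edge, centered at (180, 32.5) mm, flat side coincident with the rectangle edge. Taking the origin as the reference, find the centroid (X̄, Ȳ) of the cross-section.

rectangular body: A = 180 × 65 = 11700.00, centroid at (90.00, 32.50).
semicircular end: A = ½π·32.5² = 1659.15, centroid at (193.79, 32.50).
ΣA = 13359.15 mm², ΣAX̄ = 1374533.07 mm³, ΣAȲ = 434172.49 mm³.
X̄ = 1374533.07/13359.15 = 102.89 mm; Ȳ = 434172.49/13359.15 = 32.50 mm.

X̄ = 102.89 mm, Ȳ = 32.50 mm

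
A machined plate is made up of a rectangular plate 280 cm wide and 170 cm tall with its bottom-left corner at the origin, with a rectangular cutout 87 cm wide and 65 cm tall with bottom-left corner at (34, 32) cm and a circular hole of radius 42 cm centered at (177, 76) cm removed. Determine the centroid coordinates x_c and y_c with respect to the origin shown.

plate: A = 280 × 170 = 47600.00, centroid at (140.00, 85.00).
hole 1: A = −(87 × 65) = -5655.00, centroid at (77.50, 64.50).
hole 2: A = −π·42² = -5541.77, centroid at (177.00, 76.00).
ΣA = 36403.23 cm²
ΣAx_c = (47600.00)(140.00) + (-5655.00)(77.50) + (-5541.77)(177.00) = 5244844.31 cm³
ΣAy_c = (47600.00)(85.00) + (-5655.00)(64.50) + (-5541.77)(76.00) = 3260078.02 cm³
x_c = 5244844.31 / 36403.23 = 144.08 cm
y_c = 3260078.02 / 36403.23 = 89.55 cm

x_c = 144.08 cm, y_c = 89.55 cm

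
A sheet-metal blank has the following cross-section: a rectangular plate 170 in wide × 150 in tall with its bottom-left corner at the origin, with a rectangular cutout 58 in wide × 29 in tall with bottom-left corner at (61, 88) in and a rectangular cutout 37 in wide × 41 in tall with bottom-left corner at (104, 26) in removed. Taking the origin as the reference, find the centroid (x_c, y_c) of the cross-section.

plate: A = 170 × 150 = 25500.00, centroid at (85.00, 75.00).
hole 1: A = −(58 × 29) = -1682.00, centroid at (90.00, 102.50).
hole 2: A = −(37 × 41) = -1517.00, centroid at (122.50, 46.50).
ΣA = 22301.00 in²
ΣAx_c = (25500.00)(85.00) + (-1682.00)(90.00) + (-1517.00)(122.50) = 1830287.50 in³
ΣAy_c = (25500.00)(75.00) + (-1682.00)(102.50) + (-1517.00)(46.50) = 1669554.50 in³
x_c = 1830287.50 / 22301.00 = 82.07 in
y_c = 1669554.50 / 22301.00 = 74.86 in

x_c = 82.07 in, y_c = 74.86 in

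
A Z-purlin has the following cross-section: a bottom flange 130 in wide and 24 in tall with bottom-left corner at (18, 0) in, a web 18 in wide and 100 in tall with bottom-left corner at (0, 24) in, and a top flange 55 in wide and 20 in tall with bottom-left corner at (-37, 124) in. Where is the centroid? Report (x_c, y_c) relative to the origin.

bottom flange: A = 130 × 24 = 3120.00, centroid at (83.00, 12.00).
web: A = 18 × 100 = 1800.00, centroid at (9.00, 74.00).
top flange: A = 55 × 20 = 1100.00, centroid at (-9.50, 134.00).
ΣA = 6020.00 in²
ΣAx_c = (3120.00)(83.00) + (1800.00)(9.00) + (1100.00)(-9.50) = 264710.00 in³
ΣAy_c = (3120.00)(12.00) + (1800.00)(74.00) + (1100.00)(134.00) = 318040.00 in³
x_c = 264710.00 / 6020.00 = 43.97 in
y_c = 318040.00 / 6020.00 = 52.83 in

x_c = 43.97 in, y_c = 52.83 in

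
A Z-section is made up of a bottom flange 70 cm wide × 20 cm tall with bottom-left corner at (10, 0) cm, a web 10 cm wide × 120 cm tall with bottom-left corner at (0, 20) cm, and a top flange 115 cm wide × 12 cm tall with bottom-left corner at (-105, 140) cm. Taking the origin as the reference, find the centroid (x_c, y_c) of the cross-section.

bottom flange: A = 70 × 20 = 1400.00, centroid at (45.00, 10.00).
web: A = 10 × 120 = 1200.00, centroid at (5.00, 80.00).
top flange: A = 115 × 12 = 1380.00, centroid at (-47.50, 146.00).
ΣA = 3980.00 cm²
ΣAx_c = (1400.00)(45.00) + (1200.00)(5.00) + (1380.00)(-47.50) = 3450.00 cm³
ΣAy_c = (1400.00)(10.00) + (1200.00)(80.00) + (1380.00)(146.00) = 311480.00 cm³
x_c = 3450.00 / 3980.00 = 0.87 cm
y_c = 311480.00 / 3980.00 = 78.26 cm

x_c = 0.87 cm, y_c = 78.26 cm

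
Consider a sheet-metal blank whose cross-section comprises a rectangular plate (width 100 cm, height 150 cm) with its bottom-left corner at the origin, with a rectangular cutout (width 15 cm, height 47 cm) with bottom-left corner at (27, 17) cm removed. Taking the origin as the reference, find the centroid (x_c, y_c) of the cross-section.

x_c = 50.76 cm, y_c = 76.70 cm

plate: A = 100 × 150 = 15000.00, centroid at (50.00, 75.00).
hole: A = −(15 × 47) = -705.00, centroid at (34.50, 40.50).
ΣA = 14295.00 cm², ΣAx_c = 725677.50 cm³, ΣAy_c = 1096447.50 cm³.
x_c = 725677.50/14295.00 = 50.76 cm; y_c = 1096447.50/14295.00 = 76.70 cm.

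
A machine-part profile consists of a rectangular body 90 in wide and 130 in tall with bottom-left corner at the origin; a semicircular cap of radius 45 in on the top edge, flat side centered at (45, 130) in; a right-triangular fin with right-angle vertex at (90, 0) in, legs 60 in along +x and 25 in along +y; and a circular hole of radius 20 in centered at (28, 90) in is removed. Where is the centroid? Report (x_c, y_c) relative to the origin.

rectangular body: A = 90 × 130 = 11700.00, centroid at (45.00, 65.00).
semicircular top: A = ½π·45² = 3180.86, centroid at (45.00, 149.10).
triangular fin: A = ½·60·25 = 750.00, centroid at (110.00, 8.33).
hole: A = −π·20² = -1256.64, centroid at (28.00, 90.00).
ΣA = 14374.23 in², ΣAx_c = 716952.98 in³, ΣAy_c = 1127914.80 in³.
x_c = 716952.98/14374.23 = 49.88 in; y_c = 1127914.80/14374.23 = 78.47 in.

x_c = 49.88 in, y_c = 78.47 in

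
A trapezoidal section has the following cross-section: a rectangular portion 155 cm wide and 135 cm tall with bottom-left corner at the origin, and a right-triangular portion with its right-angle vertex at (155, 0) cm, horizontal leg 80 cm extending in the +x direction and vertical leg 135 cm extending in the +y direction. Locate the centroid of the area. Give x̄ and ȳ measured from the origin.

x̄ = 98.87 cm, ȳ = 62.88 cm

Part | A | x̄ᵢ | ȳᵢ | A·x̄ᵢ | A·ȳᵢ
rectangular portion | 20925.00 | 77.50 | 67.50 | 1621687.50 | 1412437.50
triangular portion | 5400.00 | 181.67 | 45.00 | 981000.00 | 243000.00
Σ | 26325.00 |  |  | 2602687.50 | 1655437.50
x̄ = 2602687.50 / 26325.00 = 98.87 cm
ȳ = 1655437.50 / 26325.00 = 62.88 cm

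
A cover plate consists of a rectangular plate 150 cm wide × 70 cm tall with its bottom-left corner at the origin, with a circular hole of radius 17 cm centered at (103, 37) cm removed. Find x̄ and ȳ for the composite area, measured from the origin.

Part | A | x̄ᵢ | ȳᵢ | A·x̄ᵢ | A·ȳᵢ
plate | 10500.00 | 75.00 | 35.00 | 787500.00 | 367500.00
hole | -907.92 | 103.00 | 37.00 | -93515.79 | -33593.05
Σ | 9592.08 |  |  | 693984.21 | 333906.95
x̄ = 693984.21 / 9592.08 = 72.35 cm
ȳ = 333906.95 / 9592.08 = 34.81 cm

x̄ = 72.35 cm, ȳ = 34.81 cm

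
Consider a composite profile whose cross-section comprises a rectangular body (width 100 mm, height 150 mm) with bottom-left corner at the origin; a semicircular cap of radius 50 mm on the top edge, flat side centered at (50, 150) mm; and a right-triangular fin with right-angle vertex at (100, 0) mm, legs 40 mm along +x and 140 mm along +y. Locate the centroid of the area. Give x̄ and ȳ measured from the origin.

rectangular body: A = 100 × 150 = 15000.00, centroid at (50.00, 75.00).
semicircular top: A = ½π·50² = 3926.99, centroid at (50.00, 171.22).
triangular fin: A = ½·40·140 = 2800.00, centroid at (113.33, 46.67).
ΣA = 21726.99 mm², ΣAx̄ = 1263682.87 mm³, ΣAȳ = 1928048.62 mm³.
x̄ = 1263682.87/21726.99 = 58.16 mm; ȳ = 1928048.62/21726.99 = 88.74 mm.

x̄ = 58.16 mm, ȳ = 88.74 mm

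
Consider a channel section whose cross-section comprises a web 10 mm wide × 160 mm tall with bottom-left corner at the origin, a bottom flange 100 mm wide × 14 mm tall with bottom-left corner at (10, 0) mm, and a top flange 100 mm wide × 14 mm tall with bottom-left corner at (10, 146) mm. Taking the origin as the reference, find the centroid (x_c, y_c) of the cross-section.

Part | A | x̄ᵢ | ȳᵢ | A·x̄ᵢ | A·ȳᵢ
web | 1600.00 | 5.00 | 80.00 | 8000.00 | 128000.00
bottom flange | 1400.00 | 60.00 | 7.00 | 84000.00 | 9800.00
top flange | 1400.00 | 60.00 | 153.00 | 84000.00 | 214200.00
Σ | 4400.00 |  |  | 176000.00 | 352000.00
x_c = 176000.00 / 4400.00 = 40.00 mm
y_c = 352000.00 / 4400.00 = 80.00 mm

x_c = 40.00 mm, y_c = 80.00 mm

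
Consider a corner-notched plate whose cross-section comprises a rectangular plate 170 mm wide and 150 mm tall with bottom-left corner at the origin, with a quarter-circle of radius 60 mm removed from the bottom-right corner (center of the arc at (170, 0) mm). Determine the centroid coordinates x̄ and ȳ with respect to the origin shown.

x̄ = 77.58 mm, ȳ = 81.18 mm

plate: A = 170 × 150 = 25500.00, centroid at (85.00, 75.00).
removed quarter-circle: A = −¼π·60² = -2827.43, centroid at (144.54, 25.46).
ΣA = 22672.57 mm²
ΣAx̄ = (25500.00)(85.00) + (-2827.43)(144.54) = 1758836.32 mm³
ΣAȳ = (25500.00)(75.00) + (-2827.43)(25.46) = 1840500.00 mm³
x̄ = 1758836.32 / 22672.57 = 77.58 mm
ȳ = 1840500.00 / 22672.57 = 81.18 mm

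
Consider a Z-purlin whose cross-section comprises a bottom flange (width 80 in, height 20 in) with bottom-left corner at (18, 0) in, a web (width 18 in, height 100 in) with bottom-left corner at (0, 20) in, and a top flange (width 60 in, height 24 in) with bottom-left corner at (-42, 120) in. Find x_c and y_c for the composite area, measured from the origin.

Part | A | x̄ᵢ | ȳᵢ | A·x̄ᵢ | A·ȳᵢ
bottom flange | 1600.00 | 58.00 | 10.00 | 92800.00 | 16000.00
web | 1800.00 | 9.00 | 70.00 | 16200.00 | 126000.00
top flange | 1440.00 | -12.00 | 132.00 | -17280.00 | 190080.00
Σ | 4840.00 |  |  | 91720.00 | 332080.00
x_c = 91720.00 / 4840.00 = 18.95 in
y_c = 332080.00 / 4840.00 = 68.61 in

x_c = 18.95 in, y_c = 68.61 in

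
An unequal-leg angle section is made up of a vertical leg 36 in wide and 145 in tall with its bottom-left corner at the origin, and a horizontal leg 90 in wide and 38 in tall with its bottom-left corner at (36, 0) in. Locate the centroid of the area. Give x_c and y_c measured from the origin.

vertical leg: A = 36 × 145 = 5220.00, centroid at (18.00, 72.50).
horizontal leg: A = 90 × 38 = 3420.00, centroid at (81.00, 19.00).
ΣA = 8640.00 in²
ΣAx_c = (5220.00)(18.00) + (3420.00)(81.00) = 370980.00 in³
ΣAy_c = (5220.00)(72.50) + (3420.00)(19.00) = 443430.00 in³
x_c = 370980.00 / 8640.00 = 42.94 in
y_c = 443430.00 / 8640.00 = 51.32 in

x_c = 42.94 in, y_c = 51.32 in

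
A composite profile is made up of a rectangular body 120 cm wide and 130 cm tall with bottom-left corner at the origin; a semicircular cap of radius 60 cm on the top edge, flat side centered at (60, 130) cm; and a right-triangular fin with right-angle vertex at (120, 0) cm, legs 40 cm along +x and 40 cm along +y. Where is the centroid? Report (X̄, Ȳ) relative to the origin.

X̄ = 62.66 cm, Ȳ = 86.32 cm

Part | A | x̄ᵢ | ȳᵢ | A·x̄ᵢ | A·ȳᵢ
rectangular body | 15600.00 | 60.00 | 65.00 | 936000.00 | 1014000.00
semicircular top | 5654.87 | 60.00 | 155.46 | 339292.01 | 879132.68
triangular fin | 800.00 | 133.33 | 13.33 | 106666.67 | 10666.67
Σ | 22054.87 |  |  | 1381958.67 | 1903799.35
X̄ = 1381958.67 / 22054.87 = 62.66 cm
Ȳ = 1903799.35 / 22054.87 = 86.32 cm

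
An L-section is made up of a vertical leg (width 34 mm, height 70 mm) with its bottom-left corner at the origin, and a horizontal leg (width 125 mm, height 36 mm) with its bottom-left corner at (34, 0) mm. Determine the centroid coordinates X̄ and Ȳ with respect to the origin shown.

X̄ = 69.00 mm, Ȳ = 23.88 mm

vertical leg: A = 34 × 70 = 2380.00, centroid at (17.00, 35.00).
horizontal leg: A = 125 × 36 = 4500.00, centroid at (96.50, 18.00).
ΣA = 6880.00 mm²
ΣAX̄ = (2380.00)(17.00) + (4500.00)(96.50) = 474710.00 mm³
ΣAȲ = (2380.00)(35.00) + (4500.00)(18.00) = 164300.00 mm³
X̄ = 474710.00 / 6880.00 = 69.00 mm
Ȳ = 164300.00 / 6880.00 = 23.88 mm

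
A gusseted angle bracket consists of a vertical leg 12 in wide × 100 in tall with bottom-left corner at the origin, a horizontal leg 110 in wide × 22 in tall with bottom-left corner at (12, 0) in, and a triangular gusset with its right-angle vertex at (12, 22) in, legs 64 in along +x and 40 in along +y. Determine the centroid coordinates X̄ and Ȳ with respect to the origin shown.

vertical leg: A = 12 × 100 = 1200.00, centroid at (6.00, 50.00).
horizontal leg: A = 110 × 22 = 2420.00, centroid at (67.00, 11.00).
gusset: A = ½·64·40 = 1280.00, centroid at (33.33, 35.33).
ΣA = 4900.00 in²
ΣAX̄ = (1200.00)(6.00) + (2420.00)(67.00) + (1280.00)(33.33) = 212006.67 in³
ΣAȲ = (1200.00)(50.00) + (2420.00)(11.00) + (1280.00)(35.33) = 131846.67 in³
X̄ = 212006.67 / 4900.00 = 43.27 in
Ȳ = 131846.67 / 4900.00 = 26.91 in

X̄ = 43.27 in, Ȳ = 26.91 in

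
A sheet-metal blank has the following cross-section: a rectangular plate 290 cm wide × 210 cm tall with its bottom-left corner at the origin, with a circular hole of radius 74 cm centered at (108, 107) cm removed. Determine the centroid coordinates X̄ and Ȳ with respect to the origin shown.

X̄ = 159.57 cm, Ȳ = 104.21 cm

plate: A = 290 × 210 = 60900.00, centroid at (145.00, 105.00).
hole: A = −π·74² = -17203.36, centroid at (108.00, 107.00).
ΣA = 43696.64 cm²
ΣAX̄ = (60900.00)(145.00) + (-17203.36)(108.00) = 6972536.97 cm³
ΣAȲ = (60900.00)(105.00) + (-17203.36)(107.00) = 4553740.33 cm³
X̄ = 6972536.97 / 43696.64 = 159.57 cm
Ȳ = 4553740.33 / 43696.64 = 104.21 cm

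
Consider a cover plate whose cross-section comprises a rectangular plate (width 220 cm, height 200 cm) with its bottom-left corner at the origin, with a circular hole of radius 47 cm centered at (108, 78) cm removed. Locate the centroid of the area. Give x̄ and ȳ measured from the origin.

plate: A = 220 × 200 = 44000.00, centroid at (110.00, 100.00).
hole: A = −π·47² = -6939.78, centroid at (108.00, 78.00).
ΣA = 37060.22 cm², ΣAx̄ = 4090503.96 cm³, ΣAȳ = 3858697.30 cm³.
x̄ = 4090503.96/37060.22 = 110.37 cm; ȳ = 3858697.30/37060.22 = 104.12 cm.

x̄ = 110.37 cm, ȳ = 104.12 cm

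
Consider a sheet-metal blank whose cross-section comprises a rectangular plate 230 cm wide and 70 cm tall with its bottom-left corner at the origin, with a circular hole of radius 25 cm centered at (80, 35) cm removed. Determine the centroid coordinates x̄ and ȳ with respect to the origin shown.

x̄ = 119.86 cm, ȳ = 35.00 cm

plate: A = 230 × 70 = 16100.00, centroid at (115.00, 35.00).
hole: A = −π·25² = -1963.50, centroid at (80.00, 35.00).
ΣA = 14136.50 cm², ΣAx̄ = 1694420.37 cm³, ΣAȳ = 494777.66 cm³.
x̄ = 1694420.37/14136.50 = 119.86 cm; ȳ = 494777.66/14136.50 = 35.00 cm.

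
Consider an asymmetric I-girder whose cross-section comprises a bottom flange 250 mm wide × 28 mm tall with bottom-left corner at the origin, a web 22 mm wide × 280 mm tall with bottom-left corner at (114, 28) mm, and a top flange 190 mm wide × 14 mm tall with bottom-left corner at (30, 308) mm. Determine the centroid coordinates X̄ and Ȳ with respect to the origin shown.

X̄ = 125.00 mm, Ȳ = 124.58 mm

Part | A | x̄ᵢ | ȳᵢ | A·x̄ᵢ | A·ȳᵢ
bottom flange | 7000.00 | 125.00 | 14.00 | 875000.00 | 98000.00
web | 6160.00 | 125.00 | 168.00 | 770000.00 | 1034880.00
top flange | 2660.00 | 125.00 | 315.00 | 332500.00 | 837900.00
Σ | 15820.00 |  |  | 1977500.00 | 1970780.00
X̄ = 1977500.00 / 15820.00 = 125.00 mm
Ȳ = 1970780.00 / 15820.00 = 124.58 mm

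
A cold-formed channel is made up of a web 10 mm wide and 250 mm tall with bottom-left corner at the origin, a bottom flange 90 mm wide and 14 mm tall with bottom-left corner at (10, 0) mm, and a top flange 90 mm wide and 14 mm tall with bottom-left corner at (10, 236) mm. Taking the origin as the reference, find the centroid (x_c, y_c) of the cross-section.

Part | A | x̄ᵢ | ȳᵢ | A·x̄ᵢ | A·ȳᵢ
web | 2500.00 | 5.00 | 125.00 | 12500.00 | 312500.00
bottom flange | 1260.00 | 55.00 | 7.00 | 69300.00 | 8820.00
top flange | 1260.00 | 55.00 | 243.00 | 69300.00 | 306180.00
Σ | 5020.00 |  |  | 151100.00 | 627500.00
x_c = 151100.00 / 5020.00 = 30.10 mm
y_c = 627500.00 / 5020.00 = 125.00 mm

x_c = 30.10 mm, y_c = 125.00 mm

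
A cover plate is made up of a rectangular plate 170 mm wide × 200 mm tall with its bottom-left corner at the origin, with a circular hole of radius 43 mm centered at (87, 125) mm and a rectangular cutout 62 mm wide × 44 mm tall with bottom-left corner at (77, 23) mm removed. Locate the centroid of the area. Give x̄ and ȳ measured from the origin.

Part | A | x̄ᵢ | ȳᵢ | A·x̄ᵢ | A·ȳᵢ
plate | 34000.00 | 85.00 | 100.00 | 2890000.00 | 3400000.00
hole 1 | -5808.80 | 87.00 | 125.00 | -505366.02 | -726100.60
hole 2 | -2728.00 | 108.00 | 45.00 | -294624.00 | -122760.00
Σ | 25463.20 |  |  | 2090009.98 | 2551139.40
x̄ = 2090009.98 / 25463.20 = 82.08 mm
ȳ = 2551139.40 / 25463.20 = 100.19 mm

x̄ = 82.08 mm, ȳ = 100.19 mm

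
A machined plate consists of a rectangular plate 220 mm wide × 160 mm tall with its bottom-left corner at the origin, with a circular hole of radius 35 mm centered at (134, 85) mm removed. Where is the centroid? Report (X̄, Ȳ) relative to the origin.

X̄ = 107.05 mm, Ȳ = 79.39 mm

Part | A | x̄ᵢ | ȳᵢ | A·x̄ᵢ | A·ȳᵢ
plate | 35200.00 | 110.00 | 80.00 | 3872000.00 | 2816000.00
hole | -3848.45 | 134.00 | 85.00 | -515692.43 | -327118.34
Σ | 31351.55 |  |  | 3356307.57 | 2488881.66
X̄ = 3356307.57 / 31351.55 = 107.05 mm
Ȳ = 2488881.66 / 31351.55 = 79.39 mm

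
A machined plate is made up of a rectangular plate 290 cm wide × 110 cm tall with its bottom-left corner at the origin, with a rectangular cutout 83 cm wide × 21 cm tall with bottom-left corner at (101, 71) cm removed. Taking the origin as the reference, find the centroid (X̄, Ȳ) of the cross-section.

X̄ = 145.14 cm, Ȳ = 53.47 cm

plate: A = 290 × 110 = 31900.00, centroid at (145.00, 55.00).
hole: A = −(83 × 21) = -1743.00, centroid at (142.50, 81.50).
ΣA = 30157.00 cm²
ΣAX̄ = (31900.00)(145.00) + (-1743.00)(142.50) = 4377122.50 cm³
ΣAȲ = (31900.00)(55.00) + (-1743.00)(81.50) = 1612445.50 cm³
X̄ = 4377122.50 / 30157.00 = 145.14 cm
Ȳ = 1612445.50 / 30157.00 = 53.47 cm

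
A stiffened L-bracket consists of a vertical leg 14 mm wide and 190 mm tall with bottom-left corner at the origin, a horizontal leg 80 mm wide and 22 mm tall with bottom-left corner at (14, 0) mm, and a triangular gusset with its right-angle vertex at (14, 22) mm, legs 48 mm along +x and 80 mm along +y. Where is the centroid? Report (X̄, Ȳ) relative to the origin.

vertical leg: A = 14 × 190 = 2660.00, centroid at (7.00, 95.00).
horizontal leg: A = 80 × 22 = 1760.00, centroid at (54.00, 11.00).
gusset: A = ½·48·80 = 1920.00, centroid at (30.00, 48.67).
ΣA = 6340.00 mm²
ΣAX̄ = (2660.00)(7.00) + (1760.00)(54.00) + (1920.00)(30.00) = 171260.00 mm³
ΣAȲ = (2660.00)(95.00) + (1760.00)(11.00) + (1920.00)(48.67) = 365500.00 mm³
X̄ = 171260.00 / 6340.00 = 27.01 mm
Ȳ = 365500.00 / 6340.00 = 57.65 mm

X̄ = 27.01 mm, Ȳ = 57.65 mm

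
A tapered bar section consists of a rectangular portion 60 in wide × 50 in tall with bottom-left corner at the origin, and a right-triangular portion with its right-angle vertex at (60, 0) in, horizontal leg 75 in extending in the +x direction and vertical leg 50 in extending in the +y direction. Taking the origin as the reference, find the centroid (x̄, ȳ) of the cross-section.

x̄ = 51.15 in, ȳ = 21.79 in

Part | A | x̄ᵢ | ȳᵢ | A·x̄ᵢ | A·ȳᵢ
rectangular portion | 3000.00 | 30.00 | 25.00 | 90000.00 | 75000.00
triangular portion | 1875.00 | 85.00 | 16.67 | 159375.00 | 31250.00
Σ | 4875.00 |  |  | 249375.00 | 106250.00
x̄ = 249375.00 / 4875.00 = 51.15 in
ȳ = 106250.00 / 4875.00 = 21.79 in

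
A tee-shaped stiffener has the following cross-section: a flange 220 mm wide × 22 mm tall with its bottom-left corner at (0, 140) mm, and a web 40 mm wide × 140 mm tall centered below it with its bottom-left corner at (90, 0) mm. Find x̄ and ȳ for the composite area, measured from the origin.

Part | A | x̄ᵢ | ȳᵢ | A·x̄ᵢ | A·ȳᵢ
web | 5600.00 | 110.00 | 70.00 | 616000.00 | 392000.00
flange | 4840.00 | 110.00 | 151.00 | 532400.00 | 730840.00
Σ | 10440.00 |  |  | 1148400.00 | 1122840.00
x̄ = 1148400.00 / 10440.00 = 110.00 mm
ȳ = 1122840.00 / 10440.00 = 107.55 mm

x̄ = 110.00 mm, ȳ = 107.55 mm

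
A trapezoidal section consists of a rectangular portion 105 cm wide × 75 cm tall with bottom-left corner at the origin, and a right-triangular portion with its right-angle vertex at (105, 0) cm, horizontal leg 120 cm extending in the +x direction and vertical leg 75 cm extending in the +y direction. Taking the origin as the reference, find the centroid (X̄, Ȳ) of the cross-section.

X̄ = 86.14 cm, Ȳ = 32.95 cm

rectangular portion: A = 105 × 75 = 7875.00, centroid at (52.50, 37.50).
triangular portion: A = ½·120·75 = 4500.00, centroid at (145.00, 25.00).
ΣA = 12375.00 cm²
ΣAX̄ = (7875.00)(52.50) + (4500.00)(145.00) = 1065937.50 cm³
ΣAȲ = (7875.00)(37.50) + (4500.00)(25.00) = 407812.50 cm³
X̄ = 1065937.50 / 12375.00 = 86.14 cm
Ȳ = 407812.50 / 12375.00 = 32.95 cm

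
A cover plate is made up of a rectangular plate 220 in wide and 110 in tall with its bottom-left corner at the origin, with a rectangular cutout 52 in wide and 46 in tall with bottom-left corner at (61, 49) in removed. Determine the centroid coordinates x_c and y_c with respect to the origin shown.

plate: A = 220 × 110 = 24200.00, centroid at (110.00, 55.00).
hole: A = −(52 × 46) = -2392.00, centroid at (87.00, 72.00).
ΣA = 21808.00 in²
ΣAx_c = (24200.00)(110.00) + (-2392.00)(87.00) = 2453896.00 in³
ΣAy_c = (24200.00)(55.00) + (-2392.00)(72.00) = 1158776.00 in³
x_c = 2453896.00 / 21808.00 = 112.52 in
y_c = 1158776.00 / 21808.00 = 53.14 in

x_c = 112.52 in, y_c = 53.14 in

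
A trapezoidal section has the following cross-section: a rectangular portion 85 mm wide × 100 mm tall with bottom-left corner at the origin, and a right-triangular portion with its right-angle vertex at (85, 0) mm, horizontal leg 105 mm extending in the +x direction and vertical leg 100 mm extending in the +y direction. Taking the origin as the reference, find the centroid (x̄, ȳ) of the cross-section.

rectangular portion: A = 85 × 100 = 8500.00, centroid at (42.50, 50.00).
triangular portion: A = ½·105·100 = 5250.00, centroid at (120.00, 33.33).
ΣA = 13750.00 mm², ΣAx̄ = 991250.00 mm³, ΣAȳ = 600000.00 mm³.
x̄ = 991250.00/13750.00 = 72.09 mm; ȳ = 600000.00/13750.00 = 43.64 mm.

x̄ = 72.09 mm, ȳ = 43.64 mm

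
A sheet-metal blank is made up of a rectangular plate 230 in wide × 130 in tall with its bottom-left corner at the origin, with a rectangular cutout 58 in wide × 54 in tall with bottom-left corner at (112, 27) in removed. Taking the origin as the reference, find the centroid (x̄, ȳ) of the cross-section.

x̄ = 111.96 in, ȳ = 66.29 in

Part | A | x̄ᵢ | ȳᵢ | A·x̄ᵢ | A·ȳᵢ
plate | 29900.00 | 115.00 | 65.00 | 3438500.00 | 1943500.00
hole | -3132.00 | 141.00 | 54.00 | -441612.00 | -169128.00
Σ | 26768.00 |  |  | 2996888.00 | 1774372.00
x̄ = 2996888.00 / 26768.00 = 111.96 in
ȳ = 1774372.00 / 26768.00 = 66.29 in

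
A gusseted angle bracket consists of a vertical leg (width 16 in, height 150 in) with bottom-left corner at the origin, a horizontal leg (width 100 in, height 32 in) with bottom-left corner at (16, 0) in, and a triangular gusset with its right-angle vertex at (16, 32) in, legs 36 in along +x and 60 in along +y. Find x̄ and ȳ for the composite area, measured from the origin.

x̄ = 39.02 in, ȳ = 43.02 in

vertical leg: A = 16 × 150 = 2400.00, centroid at (8.00, 75.00).
horizontal leg: A = 100 × 32 = 3200.00, centroid at (66.00, 16.00).
gusset: A = ½·36·60 = 1080.00, centroid at (28.00, 52.00).
ΣA = 6680.00 in²
ΣAx̄ = (2400.00)(8.00) + (3200.00)(66.00) + (1080.00)(28.00) = 260640.00 in³
ΣAȳ = (2400.00)(75.00) + (3200.00)(16.00) + (1080.00)(52.00) = 287360.00 in³
x̄ = 260640.00 / 6680.00 = 39.02 in
ȳ = 287360.00 / 6680.00 = 43.02 in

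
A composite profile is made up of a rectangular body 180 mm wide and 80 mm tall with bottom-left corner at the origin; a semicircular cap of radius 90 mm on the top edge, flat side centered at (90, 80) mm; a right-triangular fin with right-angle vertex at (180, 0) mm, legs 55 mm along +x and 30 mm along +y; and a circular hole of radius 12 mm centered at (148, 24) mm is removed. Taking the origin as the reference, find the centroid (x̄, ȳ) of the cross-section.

x̄ = 92.30 mm, ȳ = 75.55 mm

rectangular body: A = 180 × 80 = 14400.00, centroid at (90.00, 40.00).
semicircular top: A = ½π·90² = 12723.45, centroid at (90.00, 118.20).
triangular fin: A = ½·55·30 = 825.00, centroid at (198.33, 10.00).
hole: A = −π·12² = -452.39, centroid at (148.00, 24.00).
ΣA = 27496.06 mm², ΣAx̄ = 2537781.90 mm³, ΣAȳ = 2077268.68 mm³.
x̄ = 2537781.90/27496.06 = 92.30 mm; ȳ = 2077268.68/27496.06 = 75.55 mm.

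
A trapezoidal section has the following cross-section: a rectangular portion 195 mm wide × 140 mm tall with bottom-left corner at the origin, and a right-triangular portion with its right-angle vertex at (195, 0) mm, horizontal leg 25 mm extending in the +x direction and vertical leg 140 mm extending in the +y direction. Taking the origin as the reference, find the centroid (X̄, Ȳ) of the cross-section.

Part | A | x̄ᵢ | ȳᵢ | A·x̄ᵢ | A·ȳᵢ
rectangular portion | 27300.00 | 97.50 | 70.00 | 2661750.00 | 1911000.00
triangular portion | 1750.00 | 203.33 | 46.67 | 355833.33 | 81666.67
Σ | 29050.00 |  |  | 3017583.33 | 1992666.67
X̄ = 3017583.33 / 29050.00 = 103.88 mm
Ȳ = 1992666.67 / 29050.00 = 68.59 mm

X̄ = 103.88 mm, Ȳ = 68.59 mm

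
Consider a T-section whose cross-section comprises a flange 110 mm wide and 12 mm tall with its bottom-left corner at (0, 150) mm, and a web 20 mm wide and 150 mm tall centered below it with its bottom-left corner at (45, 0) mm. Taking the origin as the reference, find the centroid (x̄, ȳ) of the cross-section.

web: A = 20 × 150 = 3000.00, centroid at (55.00, 75.00).
flange: A = 110 × 12 = 1320.00, centroid at (55.00, 156.00).
ΣA = 4320.00 mm², ΣAx̄ = 237600.00 mm³, ΣAȳ = 430920.00 mm³.
x̄ = 237600.00/4320.00 = 55.00 mm; ȳ = 430920.00/4320.00 = 99.75 mm.

x̄ = 55.00 mm, ȳ = 99.75 mm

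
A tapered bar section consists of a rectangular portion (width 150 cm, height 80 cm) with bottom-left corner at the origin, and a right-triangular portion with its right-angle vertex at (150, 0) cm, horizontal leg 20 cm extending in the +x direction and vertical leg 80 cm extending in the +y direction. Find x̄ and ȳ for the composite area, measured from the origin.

x̄ = 80.10 cm, ȳ = 39.17 cm

Part | A | x̄ᵢ | ȳᵢ | A·x̄ᵢ | A·ȳᵢ
rectangular portion | 12000.00 | 75.00 | 40.00 | 900000.00 | 480000.00
triangular portion | 800.00 | 156.67 | 26.67 | 125333.33 | 21333.33
Σ | 12800.00 |  |  | 1025333.33 | 501333.33
x̄ = 1025333.33 / 12800.00 = 80.10 cm
ȳ = 501333.33 / 12800.00 = 39.17 cm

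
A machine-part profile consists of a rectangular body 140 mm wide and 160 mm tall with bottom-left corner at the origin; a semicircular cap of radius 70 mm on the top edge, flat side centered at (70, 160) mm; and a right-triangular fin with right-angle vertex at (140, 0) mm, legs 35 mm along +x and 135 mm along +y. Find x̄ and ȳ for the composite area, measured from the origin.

rectangular body: A = 140 × 160 = 22400.00, centroid at (70.00, 80.00).
semicircular top: A = ½π·70² = 7696.90, centroid at (70.00, 189.71).
triangular fin: A = ½·35·135 = 2362.50, centroid at (151.67, 45.00).
ΣA = 32459.40 mm²
ΣAx̄ = (22400.00)(70.00) + (7696.90)(70.00) + (2362.50)(151.67) = 2465095.64 mm³
ΣAȳ = (22400.00)(80.00) + (7696.90)(189.71) + (2362.50)(45.00) = 3358483.49 mm³
x̄ = 2465095.64 / 32459.40 = 75.94 mm
ȳ = 3358483.49 / 32459.40 = 103.47 mm

x̄ = 75.94 mm, ȳ = 103.47 mm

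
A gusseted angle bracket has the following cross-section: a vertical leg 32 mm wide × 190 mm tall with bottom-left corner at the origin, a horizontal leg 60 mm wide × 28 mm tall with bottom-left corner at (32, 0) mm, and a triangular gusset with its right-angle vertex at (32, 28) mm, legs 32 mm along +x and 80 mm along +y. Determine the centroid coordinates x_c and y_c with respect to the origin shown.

x_c = 28.32 mm, y_c = 74.24 mm

vertical leg: A = 32 × 190 = 6080.00, centroid at (16.00, 95.00).
horizontal leg: A = 60 × 28 = 1680.00, centroid at (62.00, 14.00).
gusset: A = ½·32·80 = 1280.00, centroid at (42.67, 54.67).
ΣA = 9040.00 mm², ΣAx_c = 256053.33 mm³, ΣAy_c = 671093.33 mm³.
x_c = 256053.33/9040.00 = 28.32 mm; y_c = 671093.33/9040.00 = 74.24 mm.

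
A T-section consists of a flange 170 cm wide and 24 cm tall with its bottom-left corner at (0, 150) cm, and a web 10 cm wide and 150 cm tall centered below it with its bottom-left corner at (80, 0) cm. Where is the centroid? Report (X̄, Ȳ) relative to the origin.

X̄ = 85.00 cm, Ȳ = 138.61 cm

web: A = 10 × 150 = 1500.00, centroid at (85.00, 75.00).
flange: A = 170 × 24 = 4080.00, centroid at (85.00, 162.00).
ΣA = 5580.00 cm², ΣAX̄ = 474300.00 cm³, ΣAȲ = 773460.00 cm³.
X̄ = 474300.00/5580.00 = 85.00 cm; Ȳ = 773460.00/5580.00 = 138.61 cm.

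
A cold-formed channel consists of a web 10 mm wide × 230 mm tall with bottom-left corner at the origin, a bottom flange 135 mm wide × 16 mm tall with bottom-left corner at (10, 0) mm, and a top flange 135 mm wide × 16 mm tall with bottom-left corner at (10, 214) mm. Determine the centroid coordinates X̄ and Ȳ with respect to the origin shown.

X̄ = 52.31 mm, Ȳ = 115.00 mm

web: A = 10 × 230 = 2300.00, centroid at (5.00, 115.00).
bottom flange: A = 135 × 16 = 2160.00, centroid at (77.50, 8.00).
top flange: A = 135 × 16 = 2160.00, centroid at (77.50, 222.00).
ΣA = 6620.00 mm², ΣAX̄ = 346300.00 mm³, ΣAȲ = 761300.00 mm³.
X̄ = 346300.00/6620.00 = 52.31 mm; Ȳ = 761300.00/6620.00 = 115.00 mm.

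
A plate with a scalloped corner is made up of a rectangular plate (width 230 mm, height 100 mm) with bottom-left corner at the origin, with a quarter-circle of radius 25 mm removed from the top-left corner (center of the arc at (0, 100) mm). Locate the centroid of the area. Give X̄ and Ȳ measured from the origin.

Part | A | x̄ᵢ | ȳᵢ | A·x̄ᵢ | A·ȳᵢ
plate | 23000.00 | 115.00 | 50.00 | 2645000.00 | 1150000.00
removed quarter-circle | -490.87 | 10.61 | 89.39 | -5208.33 | -43879.05
Σ | 22509.13 |  |  | 2639791.67 | 1106120.95
X̄ = 2639791.67 / 22509.13 = 117.28 mm
Ȳ = 1106120.95 / 22509.13 = 49.14 mm

X̄ = 117.28 mm, Ȳ = 49.14 mm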